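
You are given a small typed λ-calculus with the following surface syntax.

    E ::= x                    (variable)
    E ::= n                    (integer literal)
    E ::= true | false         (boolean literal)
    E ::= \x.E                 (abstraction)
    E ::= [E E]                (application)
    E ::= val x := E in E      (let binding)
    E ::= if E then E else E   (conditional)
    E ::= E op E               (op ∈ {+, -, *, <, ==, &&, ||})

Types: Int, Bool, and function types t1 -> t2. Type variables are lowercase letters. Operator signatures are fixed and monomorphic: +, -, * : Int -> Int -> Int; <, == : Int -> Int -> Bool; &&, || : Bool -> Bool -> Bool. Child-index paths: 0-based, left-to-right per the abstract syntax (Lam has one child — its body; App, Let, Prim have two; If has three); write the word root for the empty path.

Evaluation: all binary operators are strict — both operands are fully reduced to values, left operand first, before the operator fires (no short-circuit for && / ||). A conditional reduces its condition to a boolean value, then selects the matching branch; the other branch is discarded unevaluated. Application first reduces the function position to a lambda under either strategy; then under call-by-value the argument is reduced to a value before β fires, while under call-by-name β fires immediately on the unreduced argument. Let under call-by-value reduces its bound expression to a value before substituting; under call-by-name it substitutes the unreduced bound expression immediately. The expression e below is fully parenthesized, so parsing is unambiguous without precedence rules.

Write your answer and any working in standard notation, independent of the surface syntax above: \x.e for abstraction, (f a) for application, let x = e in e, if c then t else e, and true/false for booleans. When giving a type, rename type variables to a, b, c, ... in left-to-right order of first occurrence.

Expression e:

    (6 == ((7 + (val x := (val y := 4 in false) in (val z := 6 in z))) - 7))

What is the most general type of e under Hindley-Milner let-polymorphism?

Trace:
  unify Int ~ Int
  unify Int ~ Int
let y : Int
let x : Bool
let z : Int
z : Int
  unify Int ~ Int
  unify Int ~ Int
  unify Int ~ Int
  unify Int ~ Int

Answer: Bool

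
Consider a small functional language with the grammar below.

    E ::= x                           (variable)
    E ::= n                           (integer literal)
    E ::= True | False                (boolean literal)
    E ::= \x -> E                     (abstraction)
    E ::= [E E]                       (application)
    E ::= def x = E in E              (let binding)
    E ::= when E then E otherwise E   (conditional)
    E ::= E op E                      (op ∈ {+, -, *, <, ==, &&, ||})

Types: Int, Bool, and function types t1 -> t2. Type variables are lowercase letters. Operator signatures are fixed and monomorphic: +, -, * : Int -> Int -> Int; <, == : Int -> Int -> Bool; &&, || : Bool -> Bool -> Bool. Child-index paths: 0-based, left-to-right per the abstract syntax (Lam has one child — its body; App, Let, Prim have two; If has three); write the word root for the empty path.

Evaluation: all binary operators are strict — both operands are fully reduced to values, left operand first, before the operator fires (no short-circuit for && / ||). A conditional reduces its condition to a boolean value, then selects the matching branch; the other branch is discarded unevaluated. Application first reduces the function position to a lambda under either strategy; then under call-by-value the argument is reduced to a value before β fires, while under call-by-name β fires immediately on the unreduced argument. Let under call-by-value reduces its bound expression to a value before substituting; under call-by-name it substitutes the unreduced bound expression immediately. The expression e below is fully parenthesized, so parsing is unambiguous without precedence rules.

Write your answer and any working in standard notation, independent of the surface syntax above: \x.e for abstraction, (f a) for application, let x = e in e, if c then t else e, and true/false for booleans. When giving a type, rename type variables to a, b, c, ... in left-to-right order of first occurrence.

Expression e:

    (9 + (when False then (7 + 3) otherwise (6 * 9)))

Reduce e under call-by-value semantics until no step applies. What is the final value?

Working:
step 0: (9 + (if false then (7 + 3) else (6 * 9)))
step 1: [if@1] (9 + (6 * 9))
step 2: [delta@1] (9 + 54)
step 3: [delta@root] 63

Answer: 63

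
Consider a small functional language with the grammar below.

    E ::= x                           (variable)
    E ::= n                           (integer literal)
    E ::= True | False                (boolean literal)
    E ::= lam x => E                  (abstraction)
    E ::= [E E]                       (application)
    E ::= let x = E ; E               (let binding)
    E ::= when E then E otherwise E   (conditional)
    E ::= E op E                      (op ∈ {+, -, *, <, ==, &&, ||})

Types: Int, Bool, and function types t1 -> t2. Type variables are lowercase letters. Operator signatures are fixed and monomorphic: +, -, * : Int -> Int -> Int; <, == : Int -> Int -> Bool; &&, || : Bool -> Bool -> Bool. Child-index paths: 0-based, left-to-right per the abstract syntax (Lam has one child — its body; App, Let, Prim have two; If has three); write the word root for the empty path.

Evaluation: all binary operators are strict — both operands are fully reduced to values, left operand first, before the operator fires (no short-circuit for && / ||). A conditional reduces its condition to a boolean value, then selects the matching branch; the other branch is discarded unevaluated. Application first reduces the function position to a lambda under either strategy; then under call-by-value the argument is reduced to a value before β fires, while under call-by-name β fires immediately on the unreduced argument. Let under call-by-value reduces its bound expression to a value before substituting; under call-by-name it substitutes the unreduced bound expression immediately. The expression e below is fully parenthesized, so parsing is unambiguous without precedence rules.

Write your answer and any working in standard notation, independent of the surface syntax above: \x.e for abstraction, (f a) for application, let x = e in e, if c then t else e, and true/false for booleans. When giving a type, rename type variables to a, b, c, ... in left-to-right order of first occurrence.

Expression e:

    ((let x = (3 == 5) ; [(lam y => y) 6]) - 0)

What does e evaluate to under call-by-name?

Trace:
step 0: ((let x = (3 == 5) in ((\y.y) 6)) - 0)
step 1: [let@0] (((\y.y) 6) - 0)
step 2: [beta@0] (6 - 0)
step 3: [delta@root] 6

Answer: 6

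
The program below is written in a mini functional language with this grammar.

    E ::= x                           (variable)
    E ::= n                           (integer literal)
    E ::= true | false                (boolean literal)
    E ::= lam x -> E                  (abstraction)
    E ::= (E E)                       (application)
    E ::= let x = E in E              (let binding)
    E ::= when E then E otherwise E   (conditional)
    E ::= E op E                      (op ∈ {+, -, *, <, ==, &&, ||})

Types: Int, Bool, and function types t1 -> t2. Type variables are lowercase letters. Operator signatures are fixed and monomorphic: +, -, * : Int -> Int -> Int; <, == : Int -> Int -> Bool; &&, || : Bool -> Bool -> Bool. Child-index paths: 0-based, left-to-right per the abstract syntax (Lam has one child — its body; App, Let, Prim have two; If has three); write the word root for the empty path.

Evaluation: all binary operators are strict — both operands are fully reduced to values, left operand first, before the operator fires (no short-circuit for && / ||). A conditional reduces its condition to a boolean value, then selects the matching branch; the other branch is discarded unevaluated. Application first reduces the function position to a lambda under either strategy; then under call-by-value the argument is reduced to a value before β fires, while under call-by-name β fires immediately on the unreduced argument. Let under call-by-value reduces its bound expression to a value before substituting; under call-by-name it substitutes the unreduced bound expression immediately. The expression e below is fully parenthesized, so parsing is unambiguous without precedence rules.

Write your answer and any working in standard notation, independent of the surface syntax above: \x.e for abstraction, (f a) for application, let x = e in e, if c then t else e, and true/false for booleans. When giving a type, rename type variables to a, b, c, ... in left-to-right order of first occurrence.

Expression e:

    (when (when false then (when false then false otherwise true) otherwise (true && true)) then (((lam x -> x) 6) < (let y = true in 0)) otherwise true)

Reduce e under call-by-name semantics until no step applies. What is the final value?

Trace:
step 0: (if (if false then (if false then false else true) else (true && true)) then (((\x.x) 6) < (let y = true in 0)) else true)
step 1: [if@0] (if (true && true) then (((\x.x) 6) < (let y = true in 0)) else true)
step 2: [delta@0] (if true then (((\x.x) 6) < (let y = true in 0)) else true)
step 3: [if@root] (((\x.x) 6) < (let y = true in 0))
step 4: [beta@0] (6 < (let y = true in 0))
step 5: [let@1] (6 < 0)
step 6: [delta@root] false

Answer: false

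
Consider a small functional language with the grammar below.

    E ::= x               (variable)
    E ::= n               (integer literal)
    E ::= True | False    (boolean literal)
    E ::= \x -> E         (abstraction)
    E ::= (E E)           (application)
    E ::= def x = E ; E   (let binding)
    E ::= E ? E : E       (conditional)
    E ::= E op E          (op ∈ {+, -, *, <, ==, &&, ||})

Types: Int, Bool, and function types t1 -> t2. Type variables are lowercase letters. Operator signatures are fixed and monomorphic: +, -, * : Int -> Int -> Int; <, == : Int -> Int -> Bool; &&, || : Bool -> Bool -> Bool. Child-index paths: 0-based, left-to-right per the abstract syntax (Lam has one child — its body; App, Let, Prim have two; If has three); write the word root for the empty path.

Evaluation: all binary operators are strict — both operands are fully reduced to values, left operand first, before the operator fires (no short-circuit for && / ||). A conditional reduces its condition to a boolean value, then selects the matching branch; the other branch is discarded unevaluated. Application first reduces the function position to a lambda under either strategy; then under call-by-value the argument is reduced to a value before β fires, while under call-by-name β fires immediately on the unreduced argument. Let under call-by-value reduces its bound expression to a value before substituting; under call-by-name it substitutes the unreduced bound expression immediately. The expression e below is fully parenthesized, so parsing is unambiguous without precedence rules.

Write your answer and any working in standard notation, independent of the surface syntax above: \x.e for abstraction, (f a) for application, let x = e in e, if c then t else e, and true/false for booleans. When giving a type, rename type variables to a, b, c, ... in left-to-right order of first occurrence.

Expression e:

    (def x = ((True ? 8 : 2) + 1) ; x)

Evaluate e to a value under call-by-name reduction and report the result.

Answer: 9

Working:
step 0: (let x = ((if true then 8 else 2) + 1) in x)
step 1: [let@root] ((if true then 8 else 2) + 1)
step 2: [if@0] (8 + 1)
step 3: [delta@root] 9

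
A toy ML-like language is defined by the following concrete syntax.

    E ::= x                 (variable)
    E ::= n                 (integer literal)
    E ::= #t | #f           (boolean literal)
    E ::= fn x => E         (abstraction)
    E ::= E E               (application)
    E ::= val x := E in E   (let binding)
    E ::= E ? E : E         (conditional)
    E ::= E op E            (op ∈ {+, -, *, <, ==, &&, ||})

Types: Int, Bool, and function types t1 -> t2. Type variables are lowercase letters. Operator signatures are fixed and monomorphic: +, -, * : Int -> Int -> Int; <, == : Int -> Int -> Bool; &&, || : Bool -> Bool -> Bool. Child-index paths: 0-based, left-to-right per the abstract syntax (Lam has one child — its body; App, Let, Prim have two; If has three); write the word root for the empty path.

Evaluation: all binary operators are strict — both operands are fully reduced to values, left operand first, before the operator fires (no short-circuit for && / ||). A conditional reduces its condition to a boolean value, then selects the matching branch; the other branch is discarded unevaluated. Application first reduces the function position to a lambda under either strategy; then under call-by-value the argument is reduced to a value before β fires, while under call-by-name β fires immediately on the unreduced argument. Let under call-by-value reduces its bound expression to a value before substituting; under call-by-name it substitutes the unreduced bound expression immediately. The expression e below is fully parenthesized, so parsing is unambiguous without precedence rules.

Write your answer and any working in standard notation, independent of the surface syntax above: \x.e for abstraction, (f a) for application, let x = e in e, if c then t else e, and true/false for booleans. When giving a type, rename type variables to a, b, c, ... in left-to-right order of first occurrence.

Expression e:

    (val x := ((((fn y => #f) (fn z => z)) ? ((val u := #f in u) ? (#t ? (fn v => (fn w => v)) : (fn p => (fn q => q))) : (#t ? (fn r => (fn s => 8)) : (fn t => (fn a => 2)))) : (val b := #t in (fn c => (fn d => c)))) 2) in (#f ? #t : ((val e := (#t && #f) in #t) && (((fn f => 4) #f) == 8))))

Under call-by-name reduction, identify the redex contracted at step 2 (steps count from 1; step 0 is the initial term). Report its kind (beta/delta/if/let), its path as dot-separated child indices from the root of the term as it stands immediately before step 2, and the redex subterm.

Trace:
step 0: (let x = ((if ((\y.false) (\z.z)) then (if (let u = false in u) then (if true then (\v.(\w.v)) else (\p.(\q.q))) else (if true then (\r.(\s.8)) else (\t.(\a.2)))) else (let b = true in (\c.(\d.c)))) 2) in (if false then true else ((let e = (true && false) in true) && (((\f.4) false) == 8))))
step 1: [let@root] (if false then true else ((let e = (true && false) in true) && (((\f.4) false) == 8)))
step 2: [if@root] ((let e = (true && false) in true) && (((\f.4) false) == 8))

Answer: if at root : (if false then true else ((let e = (true && false) in true) && (((\f.4) false) == 8)))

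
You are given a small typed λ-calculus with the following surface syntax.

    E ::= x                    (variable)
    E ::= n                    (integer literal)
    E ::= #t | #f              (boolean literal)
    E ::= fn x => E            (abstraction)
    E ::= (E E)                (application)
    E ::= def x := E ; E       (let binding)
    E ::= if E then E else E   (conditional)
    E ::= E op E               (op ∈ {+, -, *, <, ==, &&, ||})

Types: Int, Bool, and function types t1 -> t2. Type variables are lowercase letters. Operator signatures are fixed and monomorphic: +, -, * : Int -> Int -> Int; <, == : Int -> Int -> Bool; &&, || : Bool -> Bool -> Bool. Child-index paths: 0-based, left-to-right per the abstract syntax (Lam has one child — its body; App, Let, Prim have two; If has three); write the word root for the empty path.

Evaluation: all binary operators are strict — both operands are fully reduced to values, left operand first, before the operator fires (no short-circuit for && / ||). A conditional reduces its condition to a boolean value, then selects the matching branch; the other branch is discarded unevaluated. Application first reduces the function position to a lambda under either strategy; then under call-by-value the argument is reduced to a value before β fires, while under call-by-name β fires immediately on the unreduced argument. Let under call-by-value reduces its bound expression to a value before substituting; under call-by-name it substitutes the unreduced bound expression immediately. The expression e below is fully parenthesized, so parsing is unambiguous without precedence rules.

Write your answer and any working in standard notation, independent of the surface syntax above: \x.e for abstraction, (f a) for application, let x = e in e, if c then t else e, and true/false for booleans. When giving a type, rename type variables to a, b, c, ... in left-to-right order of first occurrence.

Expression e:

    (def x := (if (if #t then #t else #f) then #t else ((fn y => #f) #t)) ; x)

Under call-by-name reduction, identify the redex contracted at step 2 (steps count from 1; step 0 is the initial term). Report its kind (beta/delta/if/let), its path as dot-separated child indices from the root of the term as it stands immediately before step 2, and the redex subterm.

Trace:
step 0: (let x = (if (if true then true else false) then true else ((\y.false) true)) in x)
step 1: [let@root] (if (if true then true else false) then true else ((\y.false) true))
step 2: [if@0] (if true then true else ((\y.false) true))

Answer: if at 0 : (if true then true else false)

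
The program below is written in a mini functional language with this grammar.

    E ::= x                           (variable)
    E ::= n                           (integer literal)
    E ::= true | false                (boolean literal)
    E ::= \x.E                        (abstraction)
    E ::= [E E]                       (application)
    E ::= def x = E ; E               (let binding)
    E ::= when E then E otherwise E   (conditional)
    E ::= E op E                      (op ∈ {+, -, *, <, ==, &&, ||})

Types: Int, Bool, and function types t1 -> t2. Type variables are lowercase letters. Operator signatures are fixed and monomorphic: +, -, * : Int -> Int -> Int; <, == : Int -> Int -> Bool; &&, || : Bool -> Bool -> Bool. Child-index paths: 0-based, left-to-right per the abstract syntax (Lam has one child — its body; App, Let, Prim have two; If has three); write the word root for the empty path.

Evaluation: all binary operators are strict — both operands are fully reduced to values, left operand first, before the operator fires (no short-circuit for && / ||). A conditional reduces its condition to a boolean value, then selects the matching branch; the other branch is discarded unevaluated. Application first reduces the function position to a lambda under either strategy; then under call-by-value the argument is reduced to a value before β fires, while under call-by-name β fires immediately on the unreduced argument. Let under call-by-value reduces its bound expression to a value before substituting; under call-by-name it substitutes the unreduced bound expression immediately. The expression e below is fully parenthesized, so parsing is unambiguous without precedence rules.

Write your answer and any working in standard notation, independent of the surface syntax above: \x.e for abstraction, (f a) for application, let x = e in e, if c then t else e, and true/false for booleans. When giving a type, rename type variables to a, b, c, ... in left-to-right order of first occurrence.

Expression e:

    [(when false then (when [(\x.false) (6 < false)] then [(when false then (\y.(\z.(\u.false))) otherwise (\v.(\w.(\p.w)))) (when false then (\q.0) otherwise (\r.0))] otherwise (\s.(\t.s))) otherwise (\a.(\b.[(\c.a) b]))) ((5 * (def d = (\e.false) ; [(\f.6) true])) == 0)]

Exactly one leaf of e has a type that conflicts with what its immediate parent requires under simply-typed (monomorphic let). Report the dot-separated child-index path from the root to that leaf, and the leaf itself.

Answer: 0.1.0.1.1 : false

Working:
  unify Bool ~ Bool
\x._ : a -> Bool
  unify Int ~ Int
  unify Bool ~ Int
  FAIL: mismatch Bool ~ Int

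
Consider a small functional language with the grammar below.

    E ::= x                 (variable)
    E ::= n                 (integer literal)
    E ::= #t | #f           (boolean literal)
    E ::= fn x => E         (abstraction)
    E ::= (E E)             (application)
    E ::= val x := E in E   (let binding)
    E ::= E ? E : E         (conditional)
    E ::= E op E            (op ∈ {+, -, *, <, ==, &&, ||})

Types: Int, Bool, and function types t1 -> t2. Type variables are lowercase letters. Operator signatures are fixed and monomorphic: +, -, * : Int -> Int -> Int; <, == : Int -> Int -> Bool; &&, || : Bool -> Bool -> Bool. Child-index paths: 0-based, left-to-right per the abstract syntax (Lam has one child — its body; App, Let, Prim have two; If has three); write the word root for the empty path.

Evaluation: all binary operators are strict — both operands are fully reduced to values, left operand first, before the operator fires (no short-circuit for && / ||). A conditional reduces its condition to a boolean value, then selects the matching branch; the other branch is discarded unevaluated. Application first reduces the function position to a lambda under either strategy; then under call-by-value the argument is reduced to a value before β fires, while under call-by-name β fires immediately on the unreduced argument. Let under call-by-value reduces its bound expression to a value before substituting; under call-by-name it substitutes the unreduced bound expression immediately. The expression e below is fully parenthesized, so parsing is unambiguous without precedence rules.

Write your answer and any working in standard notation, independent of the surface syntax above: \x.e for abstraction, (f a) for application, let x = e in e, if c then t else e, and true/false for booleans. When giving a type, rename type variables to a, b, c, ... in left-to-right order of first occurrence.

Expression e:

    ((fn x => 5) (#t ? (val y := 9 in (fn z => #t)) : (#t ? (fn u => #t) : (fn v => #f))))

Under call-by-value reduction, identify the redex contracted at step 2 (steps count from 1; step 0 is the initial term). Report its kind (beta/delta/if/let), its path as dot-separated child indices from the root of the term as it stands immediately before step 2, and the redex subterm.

Answer: let at 1 : (let y = 9 in (\z.true))

Derivation:
step 0: ((\x.5) (if true then (let y = 9 in (\z.true)) else (if true then (\u.true) else (\v.false))))
step 1: [if@1] ((\x.5) (let y = 9 in (\z.true)))
step 2: [let@1] ((\x.5) (\z.true))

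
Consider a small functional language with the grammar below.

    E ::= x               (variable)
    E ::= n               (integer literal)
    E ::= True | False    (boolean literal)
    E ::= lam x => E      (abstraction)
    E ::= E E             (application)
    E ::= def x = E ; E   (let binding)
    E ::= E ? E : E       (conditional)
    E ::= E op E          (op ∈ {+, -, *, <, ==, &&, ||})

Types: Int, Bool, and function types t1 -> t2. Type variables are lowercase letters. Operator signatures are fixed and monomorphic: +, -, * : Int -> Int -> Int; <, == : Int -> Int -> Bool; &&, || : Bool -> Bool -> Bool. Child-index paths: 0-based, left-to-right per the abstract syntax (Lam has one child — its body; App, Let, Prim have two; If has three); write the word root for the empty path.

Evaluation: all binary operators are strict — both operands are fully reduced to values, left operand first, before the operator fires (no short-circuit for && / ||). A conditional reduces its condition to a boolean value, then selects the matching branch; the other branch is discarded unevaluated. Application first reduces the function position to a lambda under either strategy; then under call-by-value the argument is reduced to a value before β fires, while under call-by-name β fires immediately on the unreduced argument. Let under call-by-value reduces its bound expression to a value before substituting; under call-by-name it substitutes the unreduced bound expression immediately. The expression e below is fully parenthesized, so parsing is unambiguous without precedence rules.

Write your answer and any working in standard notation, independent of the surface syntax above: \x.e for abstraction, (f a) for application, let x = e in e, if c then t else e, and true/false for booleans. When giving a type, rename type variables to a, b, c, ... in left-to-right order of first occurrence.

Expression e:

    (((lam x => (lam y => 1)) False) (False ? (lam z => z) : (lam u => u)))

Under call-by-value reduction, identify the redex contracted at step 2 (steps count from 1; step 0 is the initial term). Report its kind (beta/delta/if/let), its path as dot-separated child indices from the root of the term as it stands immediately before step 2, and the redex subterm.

Answer: if at 1 : (if false then (\z.z) else (\u.u))

Working:
step 0: (((\x.(\y.1)) false) (if false then (\z.z) else (\u.u)))
step 1: [beta@0] ((\y.1) (if false then (\z.z) else (\u.u)))
step 2: [if@1] ((\y.1) (\u.u))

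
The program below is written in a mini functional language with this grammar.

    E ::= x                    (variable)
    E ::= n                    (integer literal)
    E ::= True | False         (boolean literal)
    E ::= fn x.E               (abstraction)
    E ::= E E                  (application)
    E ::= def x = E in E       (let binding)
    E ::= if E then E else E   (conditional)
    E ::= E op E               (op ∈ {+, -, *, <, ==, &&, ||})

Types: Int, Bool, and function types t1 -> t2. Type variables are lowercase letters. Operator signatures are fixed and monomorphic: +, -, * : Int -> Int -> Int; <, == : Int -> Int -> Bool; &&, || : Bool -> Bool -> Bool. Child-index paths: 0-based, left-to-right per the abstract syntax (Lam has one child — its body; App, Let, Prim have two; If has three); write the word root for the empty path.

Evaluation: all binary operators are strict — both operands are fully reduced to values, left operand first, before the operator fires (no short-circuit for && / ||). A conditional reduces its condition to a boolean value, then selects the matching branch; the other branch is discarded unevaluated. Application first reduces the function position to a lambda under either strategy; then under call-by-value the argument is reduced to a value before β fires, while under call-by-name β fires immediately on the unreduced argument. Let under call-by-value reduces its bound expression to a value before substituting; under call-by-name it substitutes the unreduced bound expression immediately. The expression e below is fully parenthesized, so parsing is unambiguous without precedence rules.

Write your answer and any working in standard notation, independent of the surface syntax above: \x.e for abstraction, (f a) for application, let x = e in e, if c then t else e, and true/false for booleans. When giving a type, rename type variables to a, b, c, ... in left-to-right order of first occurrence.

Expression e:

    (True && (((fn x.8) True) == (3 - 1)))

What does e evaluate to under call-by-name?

Derivation:
step 0: (true && (((\x.8) true) == (3 - 1)))
step 1: [beta@1.0] (true && (8 == (3 - 1)))
step 2: [delta@1.1] (true && (8 == 2))
step 3: [delta@1] (true && false)
step 4: [delta@root] false

Answer: false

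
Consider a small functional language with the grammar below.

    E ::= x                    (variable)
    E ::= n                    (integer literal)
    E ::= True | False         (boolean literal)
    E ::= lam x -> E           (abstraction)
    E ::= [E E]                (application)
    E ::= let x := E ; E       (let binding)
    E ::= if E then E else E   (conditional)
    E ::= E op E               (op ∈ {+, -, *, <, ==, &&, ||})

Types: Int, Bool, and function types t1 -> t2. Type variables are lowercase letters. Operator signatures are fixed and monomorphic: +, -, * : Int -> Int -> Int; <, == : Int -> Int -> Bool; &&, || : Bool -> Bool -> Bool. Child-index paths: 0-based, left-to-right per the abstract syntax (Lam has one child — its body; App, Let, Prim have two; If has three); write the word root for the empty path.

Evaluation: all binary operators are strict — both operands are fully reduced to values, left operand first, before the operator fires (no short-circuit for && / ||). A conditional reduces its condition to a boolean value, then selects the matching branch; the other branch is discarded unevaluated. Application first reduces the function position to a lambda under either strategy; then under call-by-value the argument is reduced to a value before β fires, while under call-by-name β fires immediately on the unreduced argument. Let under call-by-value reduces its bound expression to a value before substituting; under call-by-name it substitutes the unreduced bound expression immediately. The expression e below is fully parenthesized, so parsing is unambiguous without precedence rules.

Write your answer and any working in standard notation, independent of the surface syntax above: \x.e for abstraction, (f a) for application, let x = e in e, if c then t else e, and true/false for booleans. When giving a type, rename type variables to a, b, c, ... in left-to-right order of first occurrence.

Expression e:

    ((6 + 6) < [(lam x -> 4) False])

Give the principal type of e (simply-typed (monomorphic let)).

Answer: Bool

Trace:
  unify Int ~ Int
  unify Int ~ Int
  unify Int ~ Int
\x._ : a -> Int
  unify a -> Int ~ Bool -> b
  unify a ~ Bool
  unify Int ~ b
_ _ : Int
  unify Int ~ Int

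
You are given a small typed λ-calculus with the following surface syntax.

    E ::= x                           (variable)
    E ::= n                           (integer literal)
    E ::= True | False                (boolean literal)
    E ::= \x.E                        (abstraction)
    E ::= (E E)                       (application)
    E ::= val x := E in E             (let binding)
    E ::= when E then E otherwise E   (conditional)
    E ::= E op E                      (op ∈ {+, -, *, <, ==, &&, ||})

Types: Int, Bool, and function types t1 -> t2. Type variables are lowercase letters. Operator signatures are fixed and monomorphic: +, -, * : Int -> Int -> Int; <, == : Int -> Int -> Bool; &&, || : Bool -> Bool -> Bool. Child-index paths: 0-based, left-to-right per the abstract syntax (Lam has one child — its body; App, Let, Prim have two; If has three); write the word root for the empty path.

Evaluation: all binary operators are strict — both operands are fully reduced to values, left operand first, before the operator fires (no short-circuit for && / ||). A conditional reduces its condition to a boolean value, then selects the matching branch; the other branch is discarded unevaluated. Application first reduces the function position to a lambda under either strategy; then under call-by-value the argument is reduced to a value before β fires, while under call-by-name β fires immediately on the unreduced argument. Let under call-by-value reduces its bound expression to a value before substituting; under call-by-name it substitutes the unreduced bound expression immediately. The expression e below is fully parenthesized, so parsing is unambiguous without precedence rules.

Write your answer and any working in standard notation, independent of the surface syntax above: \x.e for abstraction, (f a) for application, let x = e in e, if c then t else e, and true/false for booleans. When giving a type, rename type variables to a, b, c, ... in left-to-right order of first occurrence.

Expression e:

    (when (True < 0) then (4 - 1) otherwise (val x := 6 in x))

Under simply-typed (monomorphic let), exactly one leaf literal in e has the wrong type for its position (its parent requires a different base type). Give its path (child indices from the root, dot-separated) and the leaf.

Answer: 0.0 : true

Derivation:
  unify Bool ~ Int
  FAIL: mismatch Bool ~ Int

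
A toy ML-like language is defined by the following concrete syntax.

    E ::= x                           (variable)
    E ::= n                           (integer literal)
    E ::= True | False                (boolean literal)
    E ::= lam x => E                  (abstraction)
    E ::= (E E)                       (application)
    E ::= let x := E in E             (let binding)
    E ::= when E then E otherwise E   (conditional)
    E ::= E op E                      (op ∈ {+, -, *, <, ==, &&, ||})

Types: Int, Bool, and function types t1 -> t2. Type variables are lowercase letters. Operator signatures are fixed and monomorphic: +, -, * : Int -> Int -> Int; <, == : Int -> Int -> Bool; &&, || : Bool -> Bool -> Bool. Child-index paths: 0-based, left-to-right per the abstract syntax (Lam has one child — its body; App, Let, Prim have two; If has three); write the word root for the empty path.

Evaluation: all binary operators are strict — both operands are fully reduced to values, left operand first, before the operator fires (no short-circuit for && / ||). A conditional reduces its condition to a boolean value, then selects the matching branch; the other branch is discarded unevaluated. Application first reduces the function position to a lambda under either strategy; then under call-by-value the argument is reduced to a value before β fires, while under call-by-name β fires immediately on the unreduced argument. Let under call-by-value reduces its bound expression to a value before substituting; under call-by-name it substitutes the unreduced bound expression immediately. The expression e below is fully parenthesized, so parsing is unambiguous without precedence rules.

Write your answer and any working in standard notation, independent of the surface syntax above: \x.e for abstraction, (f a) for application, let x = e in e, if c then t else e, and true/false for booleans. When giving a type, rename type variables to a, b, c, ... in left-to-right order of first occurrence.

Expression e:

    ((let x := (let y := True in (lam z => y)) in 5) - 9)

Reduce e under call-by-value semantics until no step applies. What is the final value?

Derivation:
step 0: ((let x = (let y = true in (\z.y)) in 5) - 9)
step 1: [let@0.0] ((let x = (\z.true) in 5) - 9)
step 2: [let@0] (5 - 9)
step 3: [delta@root] -4

Answer: -4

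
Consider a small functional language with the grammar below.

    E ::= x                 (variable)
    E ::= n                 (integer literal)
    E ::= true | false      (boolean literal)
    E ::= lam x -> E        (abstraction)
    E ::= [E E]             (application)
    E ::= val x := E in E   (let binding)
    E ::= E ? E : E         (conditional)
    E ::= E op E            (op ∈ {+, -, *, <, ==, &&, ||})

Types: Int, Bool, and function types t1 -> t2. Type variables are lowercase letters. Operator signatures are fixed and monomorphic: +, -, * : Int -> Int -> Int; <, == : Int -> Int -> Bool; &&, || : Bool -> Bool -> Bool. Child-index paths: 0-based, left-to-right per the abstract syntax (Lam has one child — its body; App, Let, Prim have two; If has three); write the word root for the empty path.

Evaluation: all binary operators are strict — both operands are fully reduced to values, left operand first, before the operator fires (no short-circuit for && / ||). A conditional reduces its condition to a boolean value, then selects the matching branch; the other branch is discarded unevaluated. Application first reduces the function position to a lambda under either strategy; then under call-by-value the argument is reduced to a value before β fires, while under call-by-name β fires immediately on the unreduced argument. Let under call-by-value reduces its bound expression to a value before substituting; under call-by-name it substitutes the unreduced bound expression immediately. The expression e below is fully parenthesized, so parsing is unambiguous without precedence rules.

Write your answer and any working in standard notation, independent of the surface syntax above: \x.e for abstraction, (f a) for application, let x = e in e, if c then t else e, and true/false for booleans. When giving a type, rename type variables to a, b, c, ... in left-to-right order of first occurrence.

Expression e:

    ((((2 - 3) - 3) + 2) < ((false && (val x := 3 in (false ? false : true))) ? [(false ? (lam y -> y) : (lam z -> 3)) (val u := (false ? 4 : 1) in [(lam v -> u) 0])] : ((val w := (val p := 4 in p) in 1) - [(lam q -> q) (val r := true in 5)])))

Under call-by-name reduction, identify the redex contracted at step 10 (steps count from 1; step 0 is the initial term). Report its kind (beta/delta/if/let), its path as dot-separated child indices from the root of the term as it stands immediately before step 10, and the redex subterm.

Trace:
step 0: ((((2 - 3) - 3) + 2) < (if (false && (let x = 3 in (if false then false else true))) then ((if false then (\y.y) else (\z.3)) (let u = (if false then 4 else 1) in ((\v.u) 0))) else ((let w = (let p = 4 in p) in 1) - ((\q.q) (let r = true in 5)))))
step 1: [delta@0.0.0] (((-1 - 3) + 2) < (if (false && (let x = 3 in (if false then false else true))) then ((if false then (\y.y) else (\z.3)) (let u = (if false then 4 else 1) in ((\v.u) 0))) else ((let w = (let p = 4 in p) in 1) - ((\q.q) (let r = true in 5)))))
step 2: [delta@0.0] ((-4 + 2) < (if (false && (let x = 3 in (if false then false else true))) then ((if false then (\y.y) else (\z.3)) (let u = (if false then 4 else 1) in ((\v.u) 0))) else ((let w = (let p = 4 in p) in 1) - ((\q.q) (let r = true in 5)))))
step 3: [delta@0] (-2 < (if (false && (let x = 3 in (if false then false else true))) then ((if false then (\y.y) else (\z.3)) (let u = (if false then 4 else 1) in ((\v.u) 0))) else ((let w = (let p = 4 in p) in 1) - ((\q.q) (let r = true in 5)))))
step 4: [let@1.0.1] (-2 < (if (false && (if false then false else true)) then ((if false then (\y.y) else (\z.3)) (let u = (if false then 4 else 1) in ((\v.u) 0))) else ((let w = (let p = 4 in p) in 1) - ((\q.q) (let r = true in 5)))))
step 5: [if@1.0.1] (-2 < (if (false && true) then ((if false then (\y.y) else (\z.3)) (let u = (if false then 4 else 1) in ((\v.u) 0))) else ((let w = (let p = 4 in p) in 1) - ((\q.q) (let r = true in 5)))))
step 6: [delta@1.0] (-2 < (if false then ((if false then (\y.y) else (\z.3)) (let u = (if false then 4 else 1) in ((\v.u) 0))) else ((let w = (let p = 4 in p) in 1) - ((\q.q) (let r = true in 5)))))
step 7: [if@1] (-2 < ((let w = (let p = 4 in p) in 1) - ((\q.q) (let r = true in 5))))
step 8: [let@1.0] (-2 < (1 - ((\q.q) (let r = true in 5))))
step 9: [beta@1.1] (-2 < (1 - (let r = true in 5)))
step 10: [let@1.1] (-2 < (1 - 5))

Answer: let at 1.1 : (let r = true in 5)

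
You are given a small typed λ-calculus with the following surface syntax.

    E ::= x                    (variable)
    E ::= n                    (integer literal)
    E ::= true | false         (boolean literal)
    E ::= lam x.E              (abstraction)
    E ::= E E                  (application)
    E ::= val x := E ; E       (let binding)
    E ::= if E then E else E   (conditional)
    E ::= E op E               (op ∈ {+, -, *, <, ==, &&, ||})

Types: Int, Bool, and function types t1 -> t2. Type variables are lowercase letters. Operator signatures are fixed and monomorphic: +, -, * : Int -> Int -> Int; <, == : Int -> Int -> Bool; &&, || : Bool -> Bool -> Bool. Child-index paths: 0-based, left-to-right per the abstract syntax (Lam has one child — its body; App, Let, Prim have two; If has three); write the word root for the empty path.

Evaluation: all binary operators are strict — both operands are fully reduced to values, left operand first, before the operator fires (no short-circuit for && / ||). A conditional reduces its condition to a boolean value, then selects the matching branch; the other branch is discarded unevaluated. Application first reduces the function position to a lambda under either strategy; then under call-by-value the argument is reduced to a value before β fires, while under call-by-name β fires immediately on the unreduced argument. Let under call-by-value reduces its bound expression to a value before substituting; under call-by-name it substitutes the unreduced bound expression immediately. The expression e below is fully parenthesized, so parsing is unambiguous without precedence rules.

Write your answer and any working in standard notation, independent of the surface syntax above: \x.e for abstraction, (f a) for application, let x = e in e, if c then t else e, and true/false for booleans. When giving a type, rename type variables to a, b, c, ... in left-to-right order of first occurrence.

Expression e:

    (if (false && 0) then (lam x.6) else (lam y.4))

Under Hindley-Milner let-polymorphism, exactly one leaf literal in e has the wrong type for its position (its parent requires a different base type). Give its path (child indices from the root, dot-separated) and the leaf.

Working:
  unify Bool ~ Bool
  unify Int ~ Bool
  FAIL: mismatch Int ~ Bool

Answer: 0.1 : 0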